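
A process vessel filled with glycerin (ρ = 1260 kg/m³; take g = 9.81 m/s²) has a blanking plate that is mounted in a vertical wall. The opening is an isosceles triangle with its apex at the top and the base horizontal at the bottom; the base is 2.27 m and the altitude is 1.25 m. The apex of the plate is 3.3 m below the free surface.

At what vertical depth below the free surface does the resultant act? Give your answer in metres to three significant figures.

h_p = 4.15 m

γ = ρg = 1260 × 9.81 / 1000 = 12.3606 kN/m³.
With the apex up, the centroid sits 2h/3 = 2 × 1.25/3 = 0.833333 m below the apex, so the centroid depth is h_c = 3.3 + 0.833333 = 4.13333 m.
A = ½ × 2.27 × 1.25 = 1.41875 m².
Resultant F = γ·h_c·A = 12.3606 × 4.13333 × 1.41875 = 72.4846 kN.
I_c = b·h³/36 = 2.27 × 1.25³/36 = 0.123155 m⁴.
Centre of pressure: y_p = y_c + I_c/(y_c·A) = 4.13333 + 0.123155/(4.13333 × 1.41875) = 4.13333 + 0.0210013 = 4.15433 m along the plane.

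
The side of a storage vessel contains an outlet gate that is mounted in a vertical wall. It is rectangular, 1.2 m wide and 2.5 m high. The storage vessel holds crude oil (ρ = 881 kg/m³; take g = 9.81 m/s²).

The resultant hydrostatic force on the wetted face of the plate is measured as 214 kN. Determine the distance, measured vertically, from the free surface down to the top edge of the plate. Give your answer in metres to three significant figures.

d_top ≈ 7.00 m

γ = ρg = 881 × 9.81 / 1000 = 8.64261 kN/m³.
A = 1.2 × 2.5 = 3 m².
From F = γ·h_c·A, the centroid depth is h_c = 214/(8.64261 × 3) = 8.25368 m.
The centroid lies 2.5/2 = 1.25 m below the top edge, so the top edge sits at h_top = 8.25368 − 1.25 = 7.00368 m below the surface.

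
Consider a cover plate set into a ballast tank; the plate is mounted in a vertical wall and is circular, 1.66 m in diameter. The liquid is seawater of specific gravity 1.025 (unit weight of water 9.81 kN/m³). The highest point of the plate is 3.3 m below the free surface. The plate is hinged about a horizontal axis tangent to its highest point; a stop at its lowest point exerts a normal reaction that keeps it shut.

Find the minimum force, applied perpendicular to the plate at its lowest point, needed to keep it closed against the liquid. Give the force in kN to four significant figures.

γ = 1.025 × 9.81 = 10.05525 kN/m³.
The centroid is at the centre, 0.83 m below the top of the plate, so the centroid depth is h_c = 3.3 + 0.83 = 4.13 m.
A = π(0.83)² = 2.16424 m².
Resultant F = γ·h_c·A = 10.05525 × 4.13 × 2.16424 = 89.877 kN.
I_c = πr⁴/4 = π × 0.83⁴/4 = 0.372737 m⁴.
Centre of pressure: y_p = y_c + I_c/(y_c·A) = 4.13 + 0.372737/(4.13 × 2.16424) = 4.13 + 0.0417011 = 4.1717 m along the plane.
The resultant acts 0.83 + 0.0417011 = 0.871701 m (along the plate) below the hinge at the top edge, so the moment about the hinge is M = F × 0.871701 = 89.877 × 0.871701 = 78.3459 kN·m.
A normal force at the bottom, 1.66 m from the hinge, must supply this moment: P = 78.3459/1.66 = 47.1963 kN.

P ≈ 47.20 kN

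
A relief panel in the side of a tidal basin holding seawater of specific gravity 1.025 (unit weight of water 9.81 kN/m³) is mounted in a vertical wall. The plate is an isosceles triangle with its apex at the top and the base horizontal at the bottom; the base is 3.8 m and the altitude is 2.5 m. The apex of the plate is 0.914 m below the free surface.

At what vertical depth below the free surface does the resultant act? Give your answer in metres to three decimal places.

h_p = 2.715 m

γ = 1.025 × 9.81 = 10.05525 kN/m³.
With the apex up, the centroid sits 2h/3 = 2 × 2.5/3 = 1.66667 m below the apex, so the centroid depth is h_c = 0.914 + 1.66667 = 2.58067 m.
A = ½ × 3.8 × 2.5 = 4.75 m².
Resultant F = γ·h_c·A = 10.05525 × 2.58067 × 4.75 = 123.259 kN.
I_c = b·h³/36 = 3.8 × 2.5³/36 = 1.64931 m⁴.
Centre of pressure: y_p = y_c + I_c/(y_c·A) = 2.58067 + 1.64931/(2.58067 × 4.75) = 2.58067 + 0.134548 = 2.71522 m along the plane.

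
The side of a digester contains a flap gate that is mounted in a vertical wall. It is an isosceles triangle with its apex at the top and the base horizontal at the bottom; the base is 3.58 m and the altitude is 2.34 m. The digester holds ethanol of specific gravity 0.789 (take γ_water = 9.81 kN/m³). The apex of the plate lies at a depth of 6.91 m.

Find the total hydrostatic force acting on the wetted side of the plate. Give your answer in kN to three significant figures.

F ≈ 275 kN

γ = 0.789 × 9.81 = 7.74009 kN/m³.
With the apex up, the centroid sits 2h/3 = 2 × 2.34/3 = 1.56 m below the apex, so the centroid depth is h_c = 6.91 + 1.56 = 8.47 m.
A = ½ × 3.58 × 2.34 = 4.1886 m².
Resultant F = γ·h_c·A = 7.74009 × 8.47 × 4.1886 = 274.599 kN.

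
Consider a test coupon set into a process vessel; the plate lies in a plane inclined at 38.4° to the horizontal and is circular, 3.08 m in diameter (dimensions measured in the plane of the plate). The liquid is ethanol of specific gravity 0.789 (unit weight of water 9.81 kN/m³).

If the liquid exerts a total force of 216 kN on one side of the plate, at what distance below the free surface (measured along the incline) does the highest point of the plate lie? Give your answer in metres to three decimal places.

y_top ≈ 4.490 m

γ = 0.789 × 9.81 = 7.74009 kN/m³.
A = π(1.54)² = 7.4506 m².
From F = γ·h_c·A, the centroid depth is h_c = 216/(7.74009 × 7.4506) = 3.74556 m.
Let θ = 38.4° be the plate's angle to the horizontal; measure y along the incline from where the plane meets the free surface. Vertical depth h = y·sinθ with sinθ = 0.621148.
Along the incline, y_c = h_c/sinθ = 3.74556/0.621148 = 6.03006 m.
The centroid is at the centre, 1.54 m below the top of the plate, so the highest point sits at y_top = 6.03006 − 1.54 = 4.49006 m along the incline.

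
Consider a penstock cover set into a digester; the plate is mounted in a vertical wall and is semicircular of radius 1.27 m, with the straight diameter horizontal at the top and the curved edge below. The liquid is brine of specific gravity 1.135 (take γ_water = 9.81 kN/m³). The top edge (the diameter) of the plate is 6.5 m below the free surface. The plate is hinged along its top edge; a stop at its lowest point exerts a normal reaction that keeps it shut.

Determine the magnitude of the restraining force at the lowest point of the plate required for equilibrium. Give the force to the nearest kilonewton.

P ≈ 87 kN

γ = 1.135 × 9.81 = 11.13435 kN/m³.
The centroid of a semicircle lies 4r/(3π) = 0.539005 m from the diameter, here below the top edge, so the centroid depth is h_c = 6.5 + 0.539005 = 7.039 m.
A = πr²/2 = π × 1.27²/2 = 2.53354 m².
Resultant F = γ·h_c·A = 11.13435 × 7.039 × 2.53354 = 198.565 kN.
I_c = (π/8 − 8/(9π))·r⁴ = 0.109757 × 1.27⁴ = 0.285527 m⁴.
Centre of pressure: y_p = y_c + I_c/(y_c·A) = 7.039 + 0.285527/(7.039 × 2.53354) = 7.039 + 0.0160106 = 7.05501 m along the plane.
The resultant acts 0.539005 + 0.0160106 = 0.555016 m (along the plate) below the hinge at the top edge, so the moment about the hinge is M = F × 0.555016 = 198.565 × 0.555016 = 110.207 kN·m.
A normal force at the bottom, 1.27 m from the hinge, must supply this moment: P = 110.207/1.27 = 86.7772 kN.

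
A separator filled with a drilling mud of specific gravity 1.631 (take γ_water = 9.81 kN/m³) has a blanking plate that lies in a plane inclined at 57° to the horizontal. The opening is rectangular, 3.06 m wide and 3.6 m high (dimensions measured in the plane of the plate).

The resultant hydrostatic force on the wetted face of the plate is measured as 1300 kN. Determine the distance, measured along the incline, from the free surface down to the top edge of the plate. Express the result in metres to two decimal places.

y_top ≈ 6.99 m

γ = 1.631 × 9.81 = 16.00011 kN/m³.
A = 3.06 × 3.6 = 11.016 m².
From F = γ·h_c·A, the centroid depth is h_c = 1300/(16.00011 × 11.016) = 7.37558 m.
Let θ = 57° be the plate's angle to the horizontal; measure y along the incline from where the plane meets the free surface. Vertical depth h = y·sinθ with sinθ = 0.838671.
Along the incline, y_c = h_c/sinθ = 7.37558/0.838671 = 8.79437 m.
The centroid lies 3.6/2 = 1.8 m below the top edge, so the top edge sits at y_top = 8.79437 − 1.8 = 6.99437 m along the incline.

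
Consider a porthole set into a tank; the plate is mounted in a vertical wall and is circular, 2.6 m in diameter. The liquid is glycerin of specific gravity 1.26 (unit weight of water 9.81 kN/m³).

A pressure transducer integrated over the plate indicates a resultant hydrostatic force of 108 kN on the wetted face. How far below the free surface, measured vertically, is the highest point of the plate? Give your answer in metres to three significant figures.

γ = 1.26 × 9.81 = 12.3606 kN/m³.
A = π(1.3)² = 5.30929 m².
From F = γ·h_c·A, the centroid depth is h_c = 108/(12.3606 × 5.30929) = 1.64569 m.
The centroid is at the centre, 1.3 m below the top of the plate, so the highest point sits at h_top = 1.64569 − 1.3 = 0.34569 m below the surface.

d_top ≈ 0.346 m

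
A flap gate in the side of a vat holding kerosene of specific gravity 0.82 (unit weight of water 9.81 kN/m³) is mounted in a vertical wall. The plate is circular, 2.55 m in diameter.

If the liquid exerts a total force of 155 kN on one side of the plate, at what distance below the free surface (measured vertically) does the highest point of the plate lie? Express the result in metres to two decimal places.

γ = 0.82 × 9.81 = 8.0442 kN/m³.
A = π(1.275)² = 5.10705 m².
From F = γ·h_c·A, the centroid depth is h_c = 155/(8.0442 × 5.10705) = 3.77293 m.
The centroid is at the centre, 1.275 m below the top of the plate, so the highest point sits at h_top = 3.77293 − 1.275 = 2.49793 m below the surface.

d_top ≈ 2.50 m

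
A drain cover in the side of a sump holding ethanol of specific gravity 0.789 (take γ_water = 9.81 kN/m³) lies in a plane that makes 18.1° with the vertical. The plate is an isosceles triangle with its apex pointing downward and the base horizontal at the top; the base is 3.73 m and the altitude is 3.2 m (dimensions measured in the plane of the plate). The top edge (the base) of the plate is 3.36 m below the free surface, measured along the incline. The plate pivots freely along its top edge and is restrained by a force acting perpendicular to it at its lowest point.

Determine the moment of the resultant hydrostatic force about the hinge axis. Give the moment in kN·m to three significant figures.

γ = 0.789 × 9.81 = 7.74009 kN/m³.
The plate makes 18.1° with the vertical, i.e. θ = 90° − 18.1° = 71.9° to the horizontal. Measuring y along the incline from the free-surface line, vertical depth h = y·sinθ with sinθ = 0.950516.
With the apex down, the centroid sits h/3 = 3.2/3 = 1.06667 m below the base (the top edge), so y_c = 3.36 + 1.06667 = 4.42667 m and h_c = 4.42667 × 0.950516 = 4.20762 m.
A = ½ × 3.73 × 3.2 = 5.968 m².
Resultant F = γ·h_c·A = 7.74009 × 4.20762 × 5.968 = 194.362 kN.
I_c = b·h³/36 = 3.73 × 3.2³/36 = 3.39513 m⁴.
Centre of pressure: y_p = y_c + I_c/(y_c·A) = 4.42667 + 3.39513/(4.42667 × 5.968) = 4.42667 + 0.128514 = 4.55518 m along the plane.
The resultant acts 1.06667 + 0.128514 = 1.19518 m (along the plate) below the hinge at the top edge, so the moment about the hinge is M = F × 1.19518 = 194.362 × 1.19518 = 232.298 kN·m.

M ≈ 232 kN·m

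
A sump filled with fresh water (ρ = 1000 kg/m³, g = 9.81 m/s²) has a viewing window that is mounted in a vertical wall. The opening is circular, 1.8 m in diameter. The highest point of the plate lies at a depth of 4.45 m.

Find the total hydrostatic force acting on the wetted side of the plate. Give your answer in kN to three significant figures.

γ = ρg = 1000 × 9.81 = 9810 N/m³ = 9.81 kN/m³.
The centroid is at the centre, 0.9 m below the top of the plate, so the centroid depth is h_c = 4.45 + 0.9 = 5.35 m.
A = π(0.9)² = 2.54469 m².
Resultant F = γ·h_c·A = 9.81 × 5.35 × 2.54469 = 133.554 kN.

F ≈ 134 kN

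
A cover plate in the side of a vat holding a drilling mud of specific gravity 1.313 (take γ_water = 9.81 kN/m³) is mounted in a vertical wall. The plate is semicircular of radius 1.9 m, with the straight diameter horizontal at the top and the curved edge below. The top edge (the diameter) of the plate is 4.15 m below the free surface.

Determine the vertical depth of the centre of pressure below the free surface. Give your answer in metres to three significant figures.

h_p = 5.01 m

γ = 1.313 × 9.81 = 12.88053 kN/m³.
The centroid of a semicircle lies 4r/(3π) = 0.806385 m from the diameter, here below the top edge, so the centroid depth is h_c = 4.15 + 0.806385 = 4.95639 m.
A = πr²/2 = π × 1.9²/2 = 5.67057 m².
Resultant F = γ·h_c·A = 12.88053 × 4.95639 × 5.67057 = 362.014 kN.
I_c = (π/8 − 8/(9π))·r⁴ = 0.109757 × 1.9⁴ = 1.43036 m⁴.
Centre of pressure: y_p = y_c + I_c/(y_c·A) = 4.95639 + 1.43036/(4.95639 × 5.67057) = 4.95639 + 0.0508924 = 5.00728 m along the plane.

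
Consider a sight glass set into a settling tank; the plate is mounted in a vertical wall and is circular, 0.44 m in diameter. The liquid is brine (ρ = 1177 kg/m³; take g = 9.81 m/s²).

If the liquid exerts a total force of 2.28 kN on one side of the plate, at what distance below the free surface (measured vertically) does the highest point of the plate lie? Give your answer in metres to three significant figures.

γ = ρg = 1177 × 9.81 / 1000 = 11.54637 kN/m³.
A = π(0.22)² = 0.152053 m².
From F = γ·h_c·A, the centroid depth is h_c = 2.28/(11.54637 × 0.152053) = 1.29866 m.
The centroid is at the centre, 0.22 m below the top of the plate, so the highest point sits at h_top = 1.29866 − 0.22 = 1.07866 m below the surface.

d_top ≈ 1.08 m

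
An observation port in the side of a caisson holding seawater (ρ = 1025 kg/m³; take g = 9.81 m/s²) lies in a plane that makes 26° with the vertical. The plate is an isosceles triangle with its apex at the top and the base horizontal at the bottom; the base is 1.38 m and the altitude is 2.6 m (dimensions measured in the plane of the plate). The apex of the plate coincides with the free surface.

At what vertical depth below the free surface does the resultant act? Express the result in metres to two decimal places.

γ = ρg = 1025 × 9.81 / 1000 = 10.05525 kN/m³.
The plate makes 26° with the vertical, i.e. θ = 90° − 26° = 64° to the horizontal. Measuring y along the incline from the free-surface line, vertical depth h = y·sinθ with sinθ = 0.898794.
With the apex up, the centroid sits 2h/3 = 2 × 2.6/3 = 1.73333 m below the apex, so y_c = 1.73333 m and h_c = 1.73333 × 0.898794 = 1.55791 m.
A = ½ × 1.38 × 2.6 = 1.794 m².
Resultant F = γ·h_c·A = 10.05525 × 1.55791 × 1.794 = 28.1033 kN.
I_c = b·h³/36 = 1.38 × 2.6³/36 = 0.673747 m⁴.
Centre of pressure: y_p = y_c + I_c/(y_c·A) = 1.73333 + 0.673747/(1.73333 × 1.794) = 1.73333 + 0.216667 = 1.95 m along the plane.
Vertically, h_p = y_p·sinθ = 1.95 × 0.898794 = 1.75265 m.

h_p = 1.75 m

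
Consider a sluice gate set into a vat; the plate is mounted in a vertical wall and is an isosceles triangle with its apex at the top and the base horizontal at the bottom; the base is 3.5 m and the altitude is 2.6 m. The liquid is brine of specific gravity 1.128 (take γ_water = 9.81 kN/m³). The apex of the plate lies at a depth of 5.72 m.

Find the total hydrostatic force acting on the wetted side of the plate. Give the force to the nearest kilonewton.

γ = 1.128 × 9.81 = 11.06568 kN/m³.
With the apex up, the centroid sits 2h/3 = 2 × 2.6/3 = 1.73333 m below the apex, so the centroid depth is h_c = 5.72 + 1.73333 = 7.45333 m.
A = ½ × 3.5 × 2.6 = 4.55 m².
Resultant F = γ·h_c·A = 11.06568 × 7.45333 × 4.55 = 375.267 kN.

F ≈ 375 kN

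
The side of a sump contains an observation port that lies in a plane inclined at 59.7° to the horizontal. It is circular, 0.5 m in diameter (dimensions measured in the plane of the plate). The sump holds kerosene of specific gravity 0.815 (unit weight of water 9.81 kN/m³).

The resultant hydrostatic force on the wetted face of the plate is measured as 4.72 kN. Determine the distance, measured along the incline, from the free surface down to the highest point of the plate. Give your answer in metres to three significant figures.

γ = 0.815 × 9.81 = 7.99515 kN/m³.
A = π(0.25)² = 0.19635 m².
From F = γ·h_c·A, the centroid depth is h_c = 4.72/(7.99515 × 0.19635) = 3.00666 m.
Let θ = 59.7° be the plate's angle to the horizontal; measure y along the incline from where the plane meets the free surface. Vertical depth h = y·sinθ with sinθ = 0.863396.
Along the incline, y_c = h_c/sinθ = 3.00666/0.863396 = 3.48236 m.
The centroid is at the centre, 0.25 m below the top of the plate, so the highest point sits at y_top = 3.48236 − 0.25 = 3.23236 m along the incline.

y_top ≈ 3.23 m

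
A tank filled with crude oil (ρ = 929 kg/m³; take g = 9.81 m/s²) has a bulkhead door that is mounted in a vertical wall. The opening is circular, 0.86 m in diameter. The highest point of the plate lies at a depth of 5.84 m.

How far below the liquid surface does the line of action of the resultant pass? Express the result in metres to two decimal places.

γ = ρg = 929 × 9.81 / 1000 = 9.11349 kN/m³.
The centroid is at the centre, 0.43 m below the top of the plate, so the centroid depth is h_c = 5.84 + 0.43 = 6.27 m.
A = π(0.43)² = 0.58088 m².
Resultant F = γ·h_c·A = 9.11349 × 6.27 × 0.58088 = 33.1924 kN.
I_c = πr⁴/4 = π × 0.43⁴/4 = 0.0268512 m⁴.
Centre of pressure: y_p = y_c + I_c/(y_c·A) = 6.27 + 0.0268512/(6.27 × 0.58088) = 6.27 + 0.00737241 = 6.27737 m along the plane.

h_p = 6.28 m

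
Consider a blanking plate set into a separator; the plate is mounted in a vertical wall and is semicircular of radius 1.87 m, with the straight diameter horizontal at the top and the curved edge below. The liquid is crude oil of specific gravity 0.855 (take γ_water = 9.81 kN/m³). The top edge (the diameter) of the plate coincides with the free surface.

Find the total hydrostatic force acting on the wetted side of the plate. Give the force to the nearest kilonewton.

γ = 0.855 × 9.81 = 8.38755 kN/m³.
The centroid of a semicircle lies 4r/(3π) = 0.793653 m from the diameter, here below the top edge, so the centroid depth is h_c = 0.793653 m.
A = πr²/2 = π × 1.87²/2 = 5.49292 m².
Resultant F = γ·h_c·A = 8.38755 × 0.793653 × 5.49292 = 36.5653 kN.

F ≈ 37 kN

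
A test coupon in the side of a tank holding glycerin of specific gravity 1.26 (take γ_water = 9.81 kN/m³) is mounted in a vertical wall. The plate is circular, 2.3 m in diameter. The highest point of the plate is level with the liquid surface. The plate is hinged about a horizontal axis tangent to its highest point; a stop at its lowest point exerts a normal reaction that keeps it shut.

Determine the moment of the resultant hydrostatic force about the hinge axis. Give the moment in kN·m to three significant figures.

γ = 1.26 × 9.81 = 12.3606 kN/m³.
The centroid is at the centre, 1.15 m below the top of the plate, so the centroid depth is h_c = 1.15 m.
A = π(1.15)² = 4.15476 m².
Resultant F = γ·h_c·A = 12.3606 × 1.15 × 4.15476 = 59.0586 kN.
I_c = πr⁴/4 = π × 1.15⁴/4 = 1.37367 m⁴.
Centre of pressure: y_p = y_c + I_c/(y_c·A) = 1.15 + 1.37367/(1.15 × 4.15476) = 1.15 + 0.287501 = 1.4375 m along the plane.
The resultant acts 1.15 + 0.287501 = 1.4375 m (along the plate) below the hinge at the top edge, so the moment about the hinge is M = F × 1.4375 = 59.0586 × 1.4375 = 84.8967 kN·m.

M ≈ 84.9 kN·m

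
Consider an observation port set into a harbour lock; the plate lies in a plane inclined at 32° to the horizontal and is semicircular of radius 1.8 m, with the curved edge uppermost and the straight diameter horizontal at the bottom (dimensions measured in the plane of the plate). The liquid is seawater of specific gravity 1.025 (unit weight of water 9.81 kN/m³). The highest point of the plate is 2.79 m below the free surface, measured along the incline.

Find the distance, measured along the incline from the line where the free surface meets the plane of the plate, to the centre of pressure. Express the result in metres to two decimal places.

y_p = 3.89 m

γ = 1.025 × 9.81 = 10.05525 kN/m³.
Let θ = 32° be the plate's angle to the horizontal; measure y along the incline from where the plane meets the free surface. Vertical depth h = y·sinθ with sinθ = 0.529919.
The centroid lies 4r/(3π) = 0.763944 m above the diameter, so r − 4r/(3π) = 1.8 − 0.763944 = 1.03606 m below the topmost point, so y_c = 2.79 + 1.03606 = 3.82606 m and h_c = 3.82606 × 0.529919 = 2.0275 m.
A = πr²/2 = π × 1.8²/2 = 5.08938 m².
Resultant F = γ·h_c·A = 10.05525 × 2.0275 × 5.08938 = 103.757 kN.
I_c = (π/8 − 8/(9π))·r⁴ = 0.109757 × 1.8⁴ = 1.15219 m⁴.
Centre of pressure: y_p = y_c + I_c/(y_c·A) = 3.82606 + 1.15219/(3.82606 × 5.08938) = 3.82606 + 0.0591708 = 3.88523 m along the plane.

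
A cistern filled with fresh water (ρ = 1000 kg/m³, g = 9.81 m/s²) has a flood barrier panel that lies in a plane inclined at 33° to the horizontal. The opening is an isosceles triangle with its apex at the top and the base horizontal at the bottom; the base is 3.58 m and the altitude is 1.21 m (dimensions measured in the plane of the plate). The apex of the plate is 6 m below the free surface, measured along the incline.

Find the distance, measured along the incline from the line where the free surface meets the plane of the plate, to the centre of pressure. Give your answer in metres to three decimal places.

γ = ρg = 1000 × 9.81 = 9810 N/m³ = 9.81 kN/m³.
Let θ = 33° be the plate's angle to the horizontal; measure y along the incline from where the plane meets the free surface. Vertical depth h = y·sinθ with sinθ = 0.544639.
With the apex up, the centroid sits 2h/3 = 2 × 1.21/3 = 0.806667 m below the apex, so y_c = 6 + 0.806667 = 6.80667 m and h_c = 6.80667 × 0.544639 = 3.70718 m.
A = ½ × 3.58 × 1.21 = 2.1659 m².
Resultant F = γ·h_c·A = 9.81 × 3.70718 × 2.1659 = 78.7682 kN.
I_c = b·h³/36 = 3.58 × 1.21³/36 = 0.176172 m⁴.
Centre of pressure: y_p = y_c + I_c/(y_c·A) = 6.80667 + 0.176172/(6.80667 × 2.1659) = 6.80667 + 0.0119499 = 6.81862 m along the plane.

y_p = 6.819 m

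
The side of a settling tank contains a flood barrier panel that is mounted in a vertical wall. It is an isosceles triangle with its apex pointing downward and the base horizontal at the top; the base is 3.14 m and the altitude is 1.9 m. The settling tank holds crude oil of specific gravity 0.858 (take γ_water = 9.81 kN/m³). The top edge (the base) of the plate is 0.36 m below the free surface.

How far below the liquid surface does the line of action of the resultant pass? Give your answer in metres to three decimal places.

γ = 0.858 × 9.81 = 8.41698 kN/m³.
With the apex down, the centroid sits h/3 = 1.9/3 = 0.633333 m below the base (the top edge), so the centroid depth is h_c = 0.36 + 0.633333 = 0.993333 m.
A = ½ × 3.14 × 1.9 = 2.983 m².
Resultant F = γ·h_c·A = 8.41698 × 0.993333 × 2.983 = 24.9405 kN.
I_c = b·h³/36 = 3.14 × 1.9³/36 = 0.598257 m⁴.
Centre of pressure: y_p = y_c + I_c/(y_c·A) = 0.993333 + 0.598257/(0.993333 × 2.983) = 0.993333 + 0.201902 = 1.19524 m along the plane.

h_p = 1.195 m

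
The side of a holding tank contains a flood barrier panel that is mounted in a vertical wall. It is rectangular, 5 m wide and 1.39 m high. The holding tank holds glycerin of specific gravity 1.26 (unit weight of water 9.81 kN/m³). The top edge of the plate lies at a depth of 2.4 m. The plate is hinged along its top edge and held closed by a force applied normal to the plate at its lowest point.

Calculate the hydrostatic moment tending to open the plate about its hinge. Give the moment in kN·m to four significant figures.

γ = 1.26 × 9.81 = 12.3606 kN/m³.
The centroid lies 1.39/2 = 0.695 m below the top edge, so the centroid depth is h_c = 2.4 + 0.695 = 3.095 m.
A = 5 × 1.39 = 6.95 m².
Resultant F = γ·h_c·A = 12.3606 × 3.095 × 6.95 = 265.88 kN.
I_c = b·h³/12 = 5 × 1.39³/12 = 1.11901 m⁴.
Centre of pressure: y_p = y_c + I_c/(y_c·A) = 3.095 + 1.11901/(3.095 × 6.95) = 3.095 + 0.0520222 = 3.14702 m along the plane.
The resultant acts 0.695 + 0.0520222 = 0.747022 m (along the plate) below the hinge at the top edge, so the moment about the hinge is M = F × 0.747022 = 265.88 × 0.747022 = 198.618 kN·m.

M ≈ 198.6 kN·m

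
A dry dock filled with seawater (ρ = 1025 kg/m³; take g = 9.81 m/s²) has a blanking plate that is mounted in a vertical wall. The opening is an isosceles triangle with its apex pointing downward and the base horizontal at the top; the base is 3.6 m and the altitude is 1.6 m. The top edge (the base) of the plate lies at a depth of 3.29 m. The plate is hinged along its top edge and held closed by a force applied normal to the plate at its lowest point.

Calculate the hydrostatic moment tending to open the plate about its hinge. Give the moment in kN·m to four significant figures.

M ≈ 63.17 kN·m

γ = ρg = 1025 × 9.81 / 1000 = 10.05525 kN/m³.
With the apex down, the centroid sits h/3 = 1.6/3 = 0.533333 m below the base (the top edge), so the centroid depth is h_c = 3.29 + 0.533333 = 3.82333 m.
A = ½ × 3.6 × 1.6 = 2.88 m².
Resultant F = γ·h_c·A = 10.05525 × 3.82333 × 2.88 = 110.72 kN.
I_c = b·h³/36 = 3.6 × 1.6³/36 = 0.4096 m⁴.
Centre of pressure: y_p = y_c + I_c/(y_c·A) = 3.82333 + 0.4096/(3.82333 × 2.88) = 3.82333 + 0.0371985 = 3.86053 m along the plane.
The resultant acts 0.533333 + 0.0371985 = 0.570531 m (along the plate) below the hinge at the top edge, so the moment about the hinge is M = F × 0.570531 = 110.72 × 0.570531 = 63.1692 kN·m.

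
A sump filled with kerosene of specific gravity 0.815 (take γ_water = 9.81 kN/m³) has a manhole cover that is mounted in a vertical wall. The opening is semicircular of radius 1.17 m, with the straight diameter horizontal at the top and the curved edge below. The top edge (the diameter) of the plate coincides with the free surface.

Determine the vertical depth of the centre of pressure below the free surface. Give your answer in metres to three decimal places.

h_p = 0.689 m

γ = 0.815 × 9.81 = 7.99515 kN/m³.
The centroid of a semicircle lies 4r/(3π) = 0.496563 m from the diameter, here below the top edge, so the centroid depth is h_c = 0.496563 m.
A = πr²/2 = π × 1.17²/2 = 2.15026 m².
Resultant F = γ·h_c·A = 7.99515 × 0.496563 × 2.15026 = 8.53674 kN.
I_c = (π/8 − 8/(9π))·r⁴ = 0.109757 × 1.17⁴ = 0.205672 m⁴.
Centre of pressure: y_p = y_c + I_c/(y_c·A) = 0.496563 + 0.205672/(0.496563 × 2.15026) = 0.496563 + 0.192624 = 0.689187 m along the plane.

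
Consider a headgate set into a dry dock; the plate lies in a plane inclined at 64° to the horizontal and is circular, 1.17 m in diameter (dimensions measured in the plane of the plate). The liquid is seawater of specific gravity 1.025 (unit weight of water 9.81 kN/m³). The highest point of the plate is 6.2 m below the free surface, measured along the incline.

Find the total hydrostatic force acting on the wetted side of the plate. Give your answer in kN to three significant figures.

F ≈ 65.9 kN

γ = 1.025 × 9.81 = 10.05525 kN/m³.
Let θ = 64° be the plate's angle to the horizontal; measure y along the incline from where the plane meets the free surface. Vertical depth h = y·sinθ with sinθ = 0.898794.
The centroid is at the centre, 0.585 m below the top of the plate, so y_c = 6.2 + 0.585 = 6.785 m and h_c = 6.785 × 0.898794 = 6.09832 m.
A = π(0.585)² = 1.07513 m².
Resultant F = γ·h_c·A = 10.05525 × 6.09832 × 1.07513 = 65.9271 kN.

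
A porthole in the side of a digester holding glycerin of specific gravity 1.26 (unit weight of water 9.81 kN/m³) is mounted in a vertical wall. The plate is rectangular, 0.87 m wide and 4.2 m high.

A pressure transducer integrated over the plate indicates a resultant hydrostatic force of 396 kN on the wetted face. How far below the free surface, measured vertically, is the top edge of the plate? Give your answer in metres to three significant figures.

d_top ≈ 6.67 m

γ = 1.26 × 9.81 = 12.3606 kN/m³.
A = 0.87 × 4.2 = 3.654 m².
From F = γ·h_c·A, the centroid depth is h_c = 396/(12.3606 × 3.654) = 8.76773 m.
The centroid lies 4.2/2 = 2.1 m below the top edge, so the top edge sits at h_top = 8.76773 − 2.1 = 6.66773 m below the surface.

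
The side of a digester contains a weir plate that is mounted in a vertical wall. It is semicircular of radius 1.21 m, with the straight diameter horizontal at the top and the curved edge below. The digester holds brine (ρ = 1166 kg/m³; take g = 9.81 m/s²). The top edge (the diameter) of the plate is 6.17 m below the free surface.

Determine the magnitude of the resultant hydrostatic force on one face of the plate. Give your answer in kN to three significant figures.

F ≈ 176 kN

γ = ρg = 1166 × 9.81 / 1000 = 11.43846 kN/m³.
The centroid of a semicircle lies 4r/(3π) = 0.51354 m from the diameter, here below the top edge, so the centroid depth is h_c = 6.17 + 0.51354 = 6.68354 m.
A = πr²/2 = π × 1.21²/2 = 2.2998 m².
Resultant F = γ·h_c·A = 11.43846 × 6.68354 × 2.2998 = 175.818 kN.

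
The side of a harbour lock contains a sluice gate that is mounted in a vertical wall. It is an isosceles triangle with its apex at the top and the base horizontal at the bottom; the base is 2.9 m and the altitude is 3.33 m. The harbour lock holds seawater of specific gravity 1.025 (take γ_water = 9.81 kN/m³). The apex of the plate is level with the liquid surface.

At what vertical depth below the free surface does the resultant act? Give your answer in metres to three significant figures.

h_p = 2.50 m

γ = 1.025 × 9.81 = 10.05525 kN/m³.
With the apex up, the centroid sits 2h/3 = 2 × 3.33/3 = 2.22 m below the apex, so the centroid depth is h_c = 2.22 m.
A = ½ × 2.9 × 3.33 = 4.8285 m².
Resultant F = γ·h_c·A = 10.05525 × 2.22 × 4.8285 = 107.785 kN.
I_c = b·h³/36 = 2.9 × 3.33³/36 = 2.9746 m⁴.
Centre of pressure: y_p = y_c + I_c/(y_c·A) = 2.22 + 2.9746/(2.22 × 4.8285) = 2.22 + 0.2775 = 2.4975 m along the plane.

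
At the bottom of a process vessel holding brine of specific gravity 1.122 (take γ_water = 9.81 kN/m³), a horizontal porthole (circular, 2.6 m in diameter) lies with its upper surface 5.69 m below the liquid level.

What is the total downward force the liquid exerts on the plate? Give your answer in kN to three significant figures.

γ = 1.122 × 9.81 = 11.00682 kN/m³.
The plate is horizontal, so pressure is uniform at p = γ·h = 11.00682 × 5.69 = 62.6288 kN/m².
A = π(1.3)² = 5.30929 m².
F = p·A = 62.6288 × 5.30929 = 332.514 kN.

F ≈ 333 kN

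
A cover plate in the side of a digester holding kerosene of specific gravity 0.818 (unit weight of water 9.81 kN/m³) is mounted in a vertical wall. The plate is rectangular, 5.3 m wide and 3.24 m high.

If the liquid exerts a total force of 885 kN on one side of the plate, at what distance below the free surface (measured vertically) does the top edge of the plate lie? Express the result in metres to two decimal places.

d_top ≈ 4.80 m

γ = 0.818 × 9.81 = 8.02458 kN/m³.
A = 5.3 × 3.24 = 17.172 m².
From F = γ·h_c·A, the centroid depth is h_c = 885/(8.02458 × 17.172) = 6.42244 m.
The centroid lies 3.24/2 = 1.62 m below the top edge, so the top edge sits at h_top = 6.42244 − 1.62 = 4.80244 m below the surface.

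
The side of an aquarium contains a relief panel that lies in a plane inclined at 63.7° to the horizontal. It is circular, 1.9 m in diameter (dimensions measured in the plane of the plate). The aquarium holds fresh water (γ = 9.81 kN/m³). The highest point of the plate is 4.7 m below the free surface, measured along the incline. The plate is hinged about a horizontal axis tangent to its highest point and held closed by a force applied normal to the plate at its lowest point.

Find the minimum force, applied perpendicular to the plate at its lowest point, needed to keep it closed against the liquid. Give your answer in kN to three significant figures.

P ≈ 73.4 kN

γ = 9.81 kN/m³.
Let θ = 63.7° be the plate's angle to the horizontal; measure y along the incline from where the plane meets the free surface. Vertical depth h = y·sinθ with sinθ = 0.896486.
The centroid is at the centre, 0.95 m below the top of the plate, so y_c = 4.7 + 0.95 = 5.65 m and h_c = 5.65 × 0.896486 = 5.06515 m.
A = π(0.95)² = 2.83529 m².
Resultant F = γ·h_c·A = 9.81 × 5.06515 × 2.83529 = 140.883 kN.
I_c = πr⁴/4 = π × 0.95⁴/4 = 0.639712 m⁴.
Centre of pressure: y_p = y_c + I_c/(y_c·A) = 5.65 + 0.639712/(5.65 × 2.83529) = 5.65 + 0.0399336 = 5.68993 m along the plane.
The resultant acts 0.95 + 0.0399336 = 0.989934 m (along the plate) below the hinge at the top edge, so the moment about the hinge is M = F × 0.989934 = 140.883 × 0.989934 = 139.465 kN·m.
A normal force at the bottom, 1.9 m from the hinge, must supply this moment: P = 139.465/1.9 = 73.4026 kN.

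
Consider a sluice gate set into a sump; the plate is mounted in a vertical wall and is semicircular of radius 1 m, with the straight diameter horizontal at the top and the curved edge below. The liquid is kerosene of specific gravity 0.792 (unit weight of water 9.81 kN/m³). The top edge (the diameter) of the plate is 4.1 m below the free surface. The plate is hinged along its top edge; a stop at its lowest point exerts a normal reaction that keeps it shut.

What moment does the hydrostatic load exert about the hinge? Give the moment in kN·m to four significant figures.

M ≈ 24.29 kN·m

γ = 0.792 × 9.81 = 7.76952 kN/m³.
The centroid of a semicircle lies 4r/(3π) = 0.424413 m from the diameter, here below the top edge, so the centroid depth is h_c = 4.1 + 0.424413 = 4.52441 m.
A = πr²/2 = π × 1²/2 = 1.5708 m².
Resultant F = γ·h_c·A = 7.76952 × 4.52441 × 1.5708 = 55.2175 kN.
I_c = (π/8 − 8/(9π))·r⁴ = 0.109757 × 1⁴ = 0.109757 m⁴.
Centre of pressure: y_p = y_c + I_c/(y_c·A) = 4.52441 + 0.109757/(4.52441 × 1.5708) = 4.52441 + 0.0154436 = 4.53985 m along the plane.
The resultant acts 0.424413 + 0.0154436 = 0.439857 m (along the plate) below the hinge at the top edge, so the moment about the hinge is M = F × 0.439857 = 55.2175 × 0.439857 = 24.2878 kN·m.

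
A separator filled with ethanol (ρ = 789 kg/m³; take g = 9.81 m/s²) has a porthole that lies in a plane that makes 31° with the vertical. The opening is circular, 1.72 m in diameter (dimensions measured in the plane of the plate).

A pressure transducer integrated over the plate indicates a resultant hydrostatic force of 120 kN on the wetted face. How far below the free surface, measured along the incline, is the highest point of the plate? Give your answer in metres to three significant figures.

γ = ρg = 789 × 9.81 / 1000 = 7.74009 kN/m³.
A = π(0.86)² = 2.32352 m².
From F = γ·h_c·A, the centroid depth is h_c = 120/(7.74009 × 2.32352) = 6.6725 m.
The plate makes 31° with the vertical, i.e. θ = 90° − 31° = 59° to the horizontal. Measuring y along the incline from the free-surface line, vertical depth h = y·sinθ with sinθ = 0.857167.
Along the incline, y_c = h_c/sinθ = 6.6725/0.857167 = 7.78436 m.
The centroid is at the centre, 0.86 m below the top of the plate, so the highest point sits at y_top = 7.78436 − 0.86 = 6.92436 m along the incline.

y_top ≈ 6.92 m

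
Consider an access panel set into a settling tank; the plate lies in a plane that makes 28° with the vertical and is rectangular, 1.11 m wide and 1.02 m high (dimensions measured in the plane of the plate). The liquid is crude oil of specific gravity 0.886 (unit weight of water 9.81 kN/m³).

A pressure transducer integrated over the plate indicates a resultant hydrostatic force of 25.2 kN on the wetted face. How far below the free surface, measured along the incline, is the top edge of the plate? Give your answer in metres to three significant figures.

γ = 0.886 × 9.81 = 8.69166 kN/m³.
A = 1.11 × 1.02 = 1.1322 m².
From F = γ·h_c·A, the centroid depth is h_c = 25.2/(8.69166 × 1.1322) = 2.56079 m.
The plate makes 28° with the vertical, i.e. θ = 90° − 28° = 62° to the horizontal. Measuring y along the incline from the free-surface line, vertical depth h = y·sinθ with sinθ = 0.882948.
Along the incline, y_c = h_c/sinθ = 2.56079/0.882948 = 2.90027 m.
The centroid lies 1.02/2 = 0.51 m below the top edge, so the top edge sits at y_top = 2.90027 − 0.51 = 2.39027 m along the incline.

y_top ≈ 2.39 m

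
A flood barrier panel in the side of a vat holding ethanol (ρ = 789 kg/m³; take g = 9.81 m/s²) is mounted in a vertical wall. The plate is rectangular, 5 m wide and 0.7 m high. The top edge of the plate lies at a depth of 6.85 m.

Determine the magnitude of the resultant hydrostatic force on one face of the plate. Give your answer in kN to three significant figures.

F ≈ 195 kN

γ = ρg = 789 × 9.81 / 1000 = 7.74009 kN/m³.
The centroid lies 0.7/2 = 0.35 m below the top edge, so the centroid depth is h_c = 6.85 + 0.35 = 7.2 m.
A = 5 × 0.7 = 3.5 m².
Resultant F = γ·h_c·A = 7.74009 × 7.2 × 3.5 = 195.05 kN.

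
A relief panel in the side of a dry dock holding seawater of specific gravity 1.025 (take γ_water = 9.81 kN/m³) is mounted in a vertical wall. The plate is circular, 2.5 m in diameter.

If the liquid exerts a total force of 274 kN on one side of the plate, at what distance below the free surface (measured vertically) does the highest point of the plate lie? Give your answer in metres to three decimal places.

γ = 1.025 × 9.81 = 10.05525 kN/m³.
A = π(1.25)² = 4.90874 m².
From F = γ·h_c·A, the centroid depth is h_c = 274/(10.05525 × 4.90874) = 5.55121 m.
The centroid is at the centre, 1.25 m below the top of the plate, so the highest point sits at h_top = 5.55121 − 1.25 = 4.30121 m below the surface.

d_top ≈ 4.301 m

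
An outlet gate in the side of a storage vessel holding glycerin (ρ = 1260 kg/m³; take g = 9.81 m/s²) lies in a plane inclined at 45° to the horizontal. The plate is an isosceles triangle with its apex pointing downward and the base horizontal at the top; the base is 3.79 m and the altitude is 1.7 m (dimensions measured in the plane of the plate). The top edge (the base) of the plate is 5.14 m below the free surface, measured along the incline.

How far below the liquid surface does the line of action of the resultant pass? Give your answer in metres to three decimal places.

h_p = 4.055 m

γ = ρg = 1260 × 9.81 / 1000 = 12.3606 kN/m³.
Let θ = 45° be the plate's angle to the horizontal; measure y along the incline from where the plane meets the free surface. Vertical depth h = y·sinθ with sinθ = 0.707107.
With the apex down, the centroid sits h/3 = 1.7/3 = 0.566667 m below the base (the top edge), so y_c = 5.14 + 0.566667 = 5.70667 m and h_c = 5.70667 × 0.707107 = 4.03523 m.
A = ½ × 3.79 × 1.7 = 3.2215 m².
Resultant F = γ·h_c·A = 12.3606 × 4.03523 × 3.2215 = 160.682 kN.
I_c = b·h³/36 = 3.79 × 1.7³/36 = 0.51723 m⁴.
Centre of pressure: y_p = y_c + I_c/(y_c·A) = 5.70667 + 0.51723/(5.70667 × 3.2215) = 5.70667 + 0.0281347 = 5.7348 m along the plane.
Vertically, h_p = y_p·sinθ = 5.7348 × 0.707107 = 4.05512 m.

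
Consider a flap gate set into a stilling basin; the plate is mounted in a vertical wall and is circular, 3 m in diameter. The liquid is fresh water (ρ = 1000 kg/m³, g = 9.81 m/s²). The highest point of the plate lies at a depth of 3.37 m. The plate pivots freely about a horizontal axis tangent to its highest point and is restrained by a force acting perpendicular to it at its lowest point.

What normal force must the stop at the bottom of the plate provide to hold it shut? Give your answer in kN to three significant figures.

γ = ρg = 1000 × 9.81 = 9810 N/m³ = 9.81 kN/m³.
The centroid is at the centre, 1.5 m below the top of the plate, so the centroid depth is h_c = 3.37 + 1.5 = 4.87 m.
A = π(1.5)² = 7.06858 m².
Resultant F = γ·h_c·A = 9.81 × 4.87 × 7.06858 = 337.699 kN.
I_c = πr⁴/4 = π × 1.5⁴/4 = 3.97608 m⁴.
Centre of pressure: y_p = y_c + I_c/(y_c·A) = 4.87 + 3.97608/(4.87 × 7.06858) = 4.87 + 0.115503 = 4.9855 m along the plane.
The resultant acts 1.5 + 0.115503 = 1.6155 m (along the plate) below the hinge at the top edge, so the moment about the hinge is M = F × 1.6155 = 337.699 × 1.6155 = 545.553 kN·m.
A normal force at the bottom, 3 m from the hinge, must supply this moment: P = 545.553/3 = 181.851 kN.

P ≈ 182 kN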